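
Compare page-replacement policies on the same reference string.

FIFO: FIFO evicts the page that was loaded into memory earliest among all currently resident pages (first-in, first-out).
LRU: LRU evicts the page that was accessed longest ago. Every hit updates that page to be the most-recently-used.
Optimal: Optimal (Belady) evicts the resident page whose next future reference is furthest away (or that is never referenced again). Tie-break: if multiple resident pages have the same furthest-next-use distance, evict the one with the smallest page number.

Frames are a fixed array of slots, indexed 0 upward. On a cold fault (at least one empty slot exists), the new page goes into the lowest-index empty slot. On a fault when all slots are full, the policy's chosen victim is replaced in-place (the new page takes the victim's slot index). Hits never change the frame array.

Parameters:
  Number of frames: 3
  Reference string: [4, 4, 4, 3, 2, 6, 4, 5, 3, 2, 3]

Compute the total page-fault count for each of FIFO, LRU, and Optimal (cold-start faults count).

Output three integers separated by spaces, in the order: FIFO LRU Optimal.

--- FIFO ---
  step 0: ref 4 -> FAULT, frames=[4,-,-] (faults so far: 1)
  step 1: ref 4 -> HIT, frames=[4,-,-] (faults so far: 1)
  step 2: ref 4 -> HIT, frames=[4,-,-] (faults so far: 1)
  step 3: ref 3 -> FAULT, frames=[4,3,-] (faults so far: 2)
  step 4: ref 2 -> FAULT, frames=[4,3,2] (faults so far: 3)
  step 5: ref 6 -> FAULT, evict 4, frames=[6,3,2] (faults so far: 4)
  step 6: ref 4 -> FAULT, evict 3, frames=[6,4,2] (faults so far: 5)
  step 7: ref 5 -> FAULT, evict 2, frames=[6,4,5] (faults so far: 6)
  step 8: ref 3 -> FAULT, evict 6, frames=[3,4,5] (faults so far: 7)
  step 9: ref 2 -> FAULT, evict 4, frames=[3,2,5] (faults so far: 8)
  step 10: ref 3 -> HIT, frames=[3,2,5] (faults so far: 8)
  FIFO total faults: 8
--- LRU ---
  step 0: ref 4 -> FAULT, frames=[4,-,-] (faults so far: 1)
  step 1: ref 4 -> HIT, frames=[4,-,-] (faults so far: 1)
  step 2: ref 4 -> HIT, frames=[4,-,-] (faults so far: 1)
  step 3: ref 3 -> FAULT, frames=[4,3,-] (faults so far: 2)
  step 4: ref 2 -> FAULT, frames=[4,3,2] (faults so far: 3)
  step 5: ref 6 -> FAULT, evict 4, frames=[6,3,2] (faults so far: 4)
  step 6: ref 4 -> FAULT, evict 3, frames=[6,4,2] (faults so far: 5)
  step 7: ref 5 -> FAULT, evict 2, frames=[6,4,5] (faults so far: 6)
  step 8: ref 3 -> FAULT, evict 6, frames=[3,4,5] (faults so far: 7)
  step 9: ref 2 -> FAULT, evict 4, frames=[3,2,5] (faults so far: 8)
  step 10: ref 3 -> HIT, frames=[3,2,5] (faults so far: 8)
  LRU total faults: 8
--- Optimal ---
  step 0: ref 4 -> FAULT, frames=[4,-,-] (faults so far: 1)
  step 1: ref 4 -> HIT, frames=[4,-,-] (faults so far: 1)
  step 2: ref 4 -> HIT, frames=[4,-,-] (faults so far: 1)
  step 3: ref 3 -> FAULT, frames=[4,3,-] (faults so far: 2)
  step 4: ref 2 -> FAULT, frames=[4,3,2] (faults so far: 3)
  step 5: ref 6 -> FAULT, evict 2, frames=[4,3,6] (faults so far: 4)
  step 6: ref 4 -> HIT, frames=[4,3,6] (faults so far: 4)
  step 7: ref 5 -> FAULT, evict 4, frames=[5,3,6] (faults so far: 5)
  step 8: ref 3 -> HIT, frames=[5,3,6] (faults so far: 5)
  step 9: ref 2 -> FAULT, evict 5, frames=[2,3,6] (faults so far: 6)
  step 10: ref 3 -> HIT, frames=[2,3,6] (faults so far: 6)
  Optimal total faults: 6

Answer: 8 8 6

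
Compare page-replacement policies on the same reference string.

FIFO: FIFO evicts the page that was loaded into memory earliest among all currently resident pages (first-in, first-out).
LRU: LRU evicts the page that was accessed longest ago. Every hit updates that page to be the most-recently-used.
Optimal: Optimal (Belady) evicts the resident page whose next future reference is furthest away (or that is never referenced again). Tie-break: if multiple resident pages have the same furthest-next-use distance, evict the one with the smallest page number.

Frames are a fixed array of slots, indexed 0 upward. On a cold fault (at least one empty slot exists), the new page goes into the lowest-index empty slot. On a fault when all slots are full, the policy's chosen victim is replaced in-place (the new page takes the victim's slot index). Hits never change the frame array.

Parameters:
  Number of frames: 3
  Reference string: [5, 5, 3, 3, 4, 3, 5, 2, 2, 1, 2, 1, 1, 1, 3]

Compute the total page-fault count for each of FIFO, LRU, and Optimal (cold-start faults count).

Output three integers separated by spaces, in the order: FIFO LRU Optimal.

Answer: 6 6 5

Derivation:
--- FIFO ---
  step 0: ref 5 -> FAULT, frames=[5,-,-] (faults so far: 1)
  step 1: ref 5 -> HIT, frames=[5,-,-] (faults so far: 1)
  step 2: ref 3 -> FAULT, frames=[5,3,-] (faults so far: 2)
  step 3: ref 3 -> HIT, frames=[5,3,-] (faults so far: 2)
  step 4: ref 4 -> FAULT, frames=[5,3,4] (faults so far: 3)
  step 5: ref 3 -> HIT, frames=[5,3,4] (faults so far: 3)
  step 6: ref 5 -> HIT, frames=[5,3,4] (faults so far: 3)
  step 7: ref 2 -> FAULT, evict 5, frames=[2,3,4] (faults so far: 4)
  step 8: ref 2 -> HIT, frames=[2,3,4] (faults so far: 4)
  step 9: ref 1 -> FAULT, evict 3, frames=[2,1,4] (faults so far: 5)
  step 10: ref 2 -> HIT, frames=[2,1,4] (faults so far: 5)
  step 11: ref 1 -> HIT, frames=[2,1,4] (faults so far: 5)
  step 12: ref 1 -> HIT, frames=[2,1,4] (faults so far: 5)
  step 13: ref 1 -> HIT, frames=[2,1,4] (faults so far: 5)
  step 14: ref 3 -> FAULT, evict 4, frames=[2,1,3] (faults so far: 6)
  FIFO total faults: 6
--- LRU ---
  step 0: ref 5 -> FAULT, frames=[5,-,-] (faults so far: 1)
  step 1: ref 5 -> HIT, frames=[5,-,-] (faults so far: 1)
  step 2: ref 3 -> FAULT, frames=[5,3,-] (faults so far: 2)
  step 3: ref 3 -> HIT, frames=[5,3,-] (faults so far: 2)
  step 4: ref 4 -> FAULT, frames=[5,3,4] (faults so far: 3)
  step 5: ref 3 -> HIT, frames=[5,3,4] (faults so far: 3)
  step 6: ref 5 -> HIT, frames=[5,3,4] (faults so far: 3)
  step 7: ref 2 -> FAULT, evict 4, frames=[5,3,2] (faults so far: 4)
  step 8: ref 2 -> HIT, frames=[5,3,2] (faults so far: 4)
  step 9: ref 1 -> FAULT, evict 3, frames=[5,1,2] (faults so far: 5)
  step 10: ref 2 -> HIT, frames=[5,1,2] (faults so far: 5)
  step 11: ref 1 -> HIT, frames=[5,1,2] (faults so far: 5)
  step 12: ref 1 -> HIT, frames=[5,1,2] (faults so far: 5)
  step 13: ref 1 -> HIT, frames=[5,1,2] (faults so far: 5)
  step 14: ref 3 -> FAULT, evict 5, frames=[3,1,2] (faults so far: 6)
  LRU total faults: 6
--- Optimal ---
  step 0: ref 5 -> FAULT, frames=[5,-,-] (faults so far: 1)
  step 1: ref 5 -> HIT, frames=[5,-,-] (faults so far: 1)
  step 2: ref 3 -> FAULT, frames=[5,3,-] (faults so far: 2)
  step 3: ref 3 -> HIT, frames=[5,3,-] (faults so far: 2)
  step 4: ref 4 -> FAULT, frames=[5,3,4] (faults so far: 3)
  step 5: ref 3 -> HIT, frames=[5,3,4] (faults so far: 3)
  step 6: ref 5 -> HIT, frames=[5,3,4] (faults so far: 3)
  step 7: ref 2 -> FAULT, evict 4, frames=[5,3,2] (faults so far: 4)
  step 8: ref 2 -> HIT, frames=[5,3,2] (faults so far: 4)
  step 9: ref 1 -> FAULT, evict 5, frames=[1,3,2] (faults so far: 5)
  step 10: ref 2 -> HIT, frames=[1,3,2] (faults so far: 5)
  step 11: ref 1 -> HIT, frames=[1,3,2] (faults so far: 5)
  step 12: ref 1 -> HIT, frames=[1,3,2] (faults so far: 5)
  step 13: ref 1 -> HIT, frames=[1,3,2] (faults so far: 5)
  step 14: ref 3 -> HIT, frames=[1,3,2] (faults so far: 5)
  Optimal total faults: 5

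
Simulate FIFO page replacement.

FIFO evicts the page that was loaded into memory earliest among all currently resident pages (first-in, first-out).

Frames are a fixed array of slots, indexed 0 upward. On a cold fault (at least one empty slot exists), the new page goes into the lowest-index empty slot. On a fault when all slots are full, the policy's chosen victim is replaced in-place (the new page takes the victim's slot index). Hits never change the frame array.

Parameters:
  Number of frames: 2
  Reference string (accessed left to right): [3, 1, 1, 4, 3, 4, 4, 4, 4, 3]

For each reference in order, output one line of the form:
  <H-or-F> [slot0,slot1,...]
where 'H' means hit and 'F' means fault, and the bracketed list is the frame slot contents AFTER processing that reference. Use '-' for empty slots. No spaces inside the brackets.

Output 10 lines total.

F [3,-]
F [3,1]
H [3,1]
F [4,1]
F [4,3]
H [4,3]
H [4,3]
H [4,3]
H [4,3]
H [4,3]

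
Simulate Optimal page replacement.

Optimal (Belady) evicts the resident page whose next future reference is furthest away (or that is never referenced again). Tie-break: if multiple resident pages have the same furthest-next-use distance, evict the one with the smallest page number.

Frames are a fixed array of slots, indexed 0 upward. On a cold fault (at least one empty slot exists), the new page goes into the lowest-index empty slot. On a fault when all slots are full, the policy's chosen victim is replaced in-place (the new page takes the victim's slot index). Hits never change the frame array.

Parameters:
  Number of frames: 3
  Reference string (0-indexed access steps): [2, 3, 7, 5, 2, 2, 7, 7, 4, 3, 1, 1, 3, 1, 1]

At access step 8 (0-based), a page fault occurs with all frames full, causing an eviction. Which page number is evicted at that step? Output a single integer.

Step 0: ref 2 -> FAULT, frames=[2,-,-]
Step 1: ref 3 -> FAULT, frames=[2,3,-]
Step 2: ref 7 -> FAULT, frames=[2,3,7]
Step 3: ref 5 -> FAULT, evict 3, frames=[2,5,7]
Step 4: ref 2 -> HIT, frames=[2,5,7]
Step 5: ref 2 -> HIT, frames=[2,5,7]
Step 6: ref 7 -> HIT, frames=[2,5,7]
Step 7: ref 7 -> HIT, frames=[2,5,7]
Step 8: ref 4 -> FAULT, evict 2, frames=[4,5,7]
At step 8: evicted page 2

Answer: 2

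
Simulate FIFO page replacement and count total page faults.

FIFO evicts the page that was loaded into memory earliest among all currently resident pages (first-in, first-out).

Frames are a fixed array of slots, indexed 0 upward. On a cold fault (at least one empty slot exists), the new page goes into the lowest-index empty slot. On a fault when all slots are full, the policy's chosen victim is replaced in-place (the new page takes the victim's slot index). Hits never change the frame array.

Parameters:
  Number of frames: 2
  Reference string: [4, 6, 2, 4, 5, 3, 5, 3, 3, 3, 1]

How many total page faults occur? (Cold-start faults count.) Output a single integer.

Step 0: ref 4 → FAULT, frames=[4,-]
Step 1: ref 6 → FAULT, frames=[4,6]
Step 2: ref 2 → FAULT (evict 4), frames=[2,6]
Step 3: ref 4 → FAULT (evict 6), frames=[2,4]
Step 4: ref 5 → FAULT (evict 2), frames=[5,4]
Step 5: ref 3 → FAULT (evict 4), frames=[5,3]
Step 6: ref 5 → HIT, frames=[5,3]
Step 7: ref 3 → HIT, frames=[5,3]
Step 8: ref 3 → HIT, frames=[5,3]
Step 9: ref 3 → HIT, frames=[5,3]
Step 10: ref 1 → FAULT (evict 5), frames=[1,3]
Total faults: 7

Answer: 7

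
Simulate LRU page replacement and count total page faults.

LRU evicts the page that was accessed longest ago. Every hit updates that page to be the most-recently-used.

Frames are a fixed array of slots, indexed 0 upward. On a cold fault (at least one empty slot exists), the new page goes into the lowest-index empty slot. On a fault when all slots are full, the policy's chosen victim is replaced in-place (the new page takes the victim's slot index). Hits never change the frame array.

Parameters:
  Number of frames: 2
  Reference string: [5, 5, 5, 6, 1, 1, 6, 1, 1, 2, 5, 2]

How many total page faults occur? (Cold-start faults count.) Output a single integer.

Step 0: ref 5 → FAULT, frames=[5,-]
Step 1: ref 5 → HIT, frames=[5,-]
Step 2: ref 5 → HIT, frames=[5,-]
Step 3: ref 6 → FAULT, frames=[5,6]
Step 4: ref 1 → FAULT (evict 5), frames=[1,6]
Step 5: ref 1 → HIT, frames=[1,6]
Step 6: ref 6 → HIT, frames=[1,6]
Step 7: ref 1 → HIT, frames=[1,6]
Step 8: ref 1 → HIT, frames=[1,6]
Step 9: ref 2 → FAULT (evict 6), frames=[1,2]
Step 10: ref 5 → FAULT (evict 1), frames=[5,2]
Step 11: ref 2 → HIT, frames=[5,2]
Total faults: 5

Answer: 5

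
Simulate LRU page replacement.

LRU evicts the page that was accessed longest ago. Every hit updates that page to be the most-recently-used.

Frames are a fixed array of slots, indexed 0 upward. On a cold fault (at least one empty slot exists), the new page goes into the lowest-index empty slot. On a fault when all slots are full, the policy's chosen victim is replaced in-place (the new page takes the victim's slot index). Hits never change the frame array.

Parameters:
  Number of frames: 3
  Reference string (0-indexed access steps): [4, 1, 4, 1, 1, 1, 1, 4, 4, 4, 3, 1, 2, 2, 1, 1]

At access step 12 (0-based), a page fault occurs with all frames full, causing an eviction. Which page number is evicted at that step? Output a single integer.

Answer: 4

Derivation:
Step 0: ref 4 -> FAULT, frames=[4,-,-]
Step 1: ref 1 -> FAULT, frames=[4,1,-]
Step 2: ref 4 -> HIT, frames=[4,1,-]
Step 3: ref 1 -> HIT, frames=[4,1,-]
Step 4: ref 1 -> HIT, frames=[4,1,-]
Step 5: ref 1 -> HIT, frames=[4,1,-]
Step 6: ref 1 -> HIT, frames=[4,1,-]
Step 7: ref 4 -> HIT, frames=[4,1,-]
Step 8: ref 4 -> HIT, frames=[4,1,-]
Step 9: ref 4 -> HIT, frames=[4,1,-]
Step 10: ref 3 -> FAULT, frames=[4,1,3]
Step 11: ref 1 -> HIT, frames=[4,1,3]
Step 12: ref 2 -> FAULT, evict 4, frames=[2,1,3]
At step 12: evicted page 4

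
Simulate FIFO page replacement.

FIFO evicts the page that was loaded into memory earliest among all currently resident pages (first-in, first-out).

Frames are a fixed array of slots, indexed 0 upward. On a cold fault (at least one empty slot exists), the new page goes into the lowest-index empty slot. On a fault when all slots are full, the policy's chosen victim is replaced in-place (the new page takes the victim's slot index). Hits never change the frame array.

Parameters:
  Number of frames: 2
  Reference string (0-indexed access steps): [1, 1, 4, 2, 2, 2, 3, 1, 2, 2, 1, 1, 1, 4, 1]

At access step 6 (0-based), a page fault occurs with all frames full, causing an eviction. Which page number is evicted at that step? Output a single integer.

Answer: 4

Derivation:
Step 0: ref 1 -> FAULT, frames=[1,-]
Step 1: ref 1 -> HIT, frames=[1,-]
Step 2: ref 4 -> FAULT, frames=[1,4]
Step 3: ref 2 -> FAULT, evict 1, frames=[2,4]
Step 4: ref 2 -> HIT, frames=[2,4]
Step 5: ref 2 -> HIT, frames=[2,4]
Step 6: ref 3 -> FAULT, evict 4, frames=[2,3]
At step 6: evicted page 4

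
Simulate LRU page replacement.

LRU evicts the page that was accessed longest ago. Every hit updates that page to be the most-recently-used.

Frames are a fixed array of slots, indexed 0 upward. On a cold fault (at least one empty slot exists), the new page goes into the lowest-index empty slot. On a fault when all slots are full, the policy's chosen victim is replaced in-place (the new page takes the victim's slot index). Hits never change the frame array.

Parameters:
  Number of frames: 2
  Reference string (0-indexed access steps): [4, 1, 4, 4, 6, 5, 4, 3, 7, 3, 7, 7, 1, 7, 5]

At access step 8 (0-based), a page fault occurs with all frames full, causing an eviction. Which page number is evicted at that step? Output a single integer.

Step 0: ref 4 -> FAULT, frames=[4,-]
Step 1: ref 1 -> FAULT, frames=[4,1]
Step 2: ref 4 -> HIT, frames=[4,1]
Step 3: ref 4 -> HIT, frames=[4,1]
Step 4: ref 6 -> FAULT, evict 1, frames=[4,6]
Step 5: ref 5 -> FAULT, evict 4, frames=[5,6]
Step 6: ref 4 -> FAULT, evict 6, frames=[5,4]
Step 7: ref 3 -> FAULT, evict 5, frames=[3,4]
Step 8: ref 7 -> FAULT, evict 4, frames=[3,7]
At step 8: evicted page 4

Answer: 4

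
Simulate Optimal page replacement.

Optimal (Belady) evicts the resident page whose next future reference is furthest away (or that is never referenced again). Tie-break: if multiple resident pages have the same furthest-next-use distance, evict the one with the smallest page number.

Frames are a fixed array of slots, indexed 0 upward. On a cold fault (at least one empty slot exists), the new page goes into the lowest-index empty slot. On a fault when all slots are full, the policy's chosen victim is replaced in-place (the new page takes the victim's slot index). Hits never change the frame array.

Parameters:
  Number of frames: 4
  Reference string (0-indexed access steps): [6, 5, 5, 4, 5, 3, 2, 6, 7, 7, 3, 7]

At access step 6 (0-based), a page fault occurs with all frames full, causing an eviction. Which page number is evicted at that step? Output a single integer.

Answer: 4

Derivation:
Step 0: ref 6 -> FAULT, frames=[6,-,-,-]
Step 1: ref 5 -> FAULT, frames=[6,5,-,-]
Step 2: ref 5 -> HIT, frames=[6,5,-,-]
Step 3: ref 4 -> FAULT, frames=[6,5,4,-]
Step 4: ref 5 -> HIT, frames=[6,5,4,-]
Step 5: ref 3 -> FAULT, frames=[6,5,4,3]
Step 6: ref 2 -> FAULT, evict 4, frames=[6,5,2,3]
At step 6: evicted page 4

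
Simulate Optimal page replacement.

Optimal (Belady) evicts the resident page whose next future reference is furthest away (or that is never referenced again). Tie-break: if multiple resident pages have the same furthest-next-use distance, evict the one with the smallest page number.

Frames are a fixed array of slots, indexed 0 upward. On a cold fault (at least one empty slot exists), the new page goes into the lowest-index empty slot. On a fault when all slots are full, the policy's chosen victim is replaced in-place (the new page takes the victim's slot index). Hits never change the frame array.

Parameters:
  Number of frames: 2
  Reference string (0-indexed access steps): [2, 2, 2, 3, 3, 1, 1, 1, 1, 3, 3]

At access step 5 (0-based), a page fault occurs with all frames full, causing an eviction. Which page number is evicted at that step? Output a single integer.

Step 0: ref 2 -> FAULT, frames=[2,-]
Step 1: ref 2 -> HIT, frames=[2,-]
Step 2: ref 2 -> HIT, frames=[2,-]
Step 3: ref 3 -> FAULT, frames=[2,3]
Step 4: ref 3 -> HIT, frames=[2,3]
Step 5: ref 1 -> FAULT, evict 2, frames=[1,3]
At step 5: evicted page 2

Answer: 2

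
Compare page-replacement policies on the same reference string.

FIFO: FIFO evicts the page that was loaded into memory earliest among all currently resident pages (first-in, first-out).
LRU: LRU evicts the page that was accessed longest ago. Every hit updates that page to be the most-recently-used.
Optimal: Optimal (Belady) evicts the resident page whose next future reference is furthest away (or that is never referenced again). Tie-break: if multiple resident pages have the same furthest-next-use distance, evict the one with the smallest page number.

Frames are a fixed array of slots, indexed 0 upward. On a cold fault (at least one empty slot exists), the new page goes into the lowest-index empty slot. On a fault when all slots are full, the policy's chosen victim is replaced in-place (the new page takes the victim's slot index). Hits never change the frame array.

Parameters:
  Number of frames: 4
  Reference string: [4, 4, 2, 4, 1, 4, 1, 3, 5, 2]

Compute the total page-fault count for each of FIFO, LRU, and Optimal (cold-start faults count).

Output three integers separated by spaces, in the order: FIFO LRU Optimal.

--- FIFO ---
  step 0: ref 4 -> FAULT, frames=[4,-,-,-] (faults so far: 1)
  step 1: ref 4 -> HIT, frames=[4,-,-,-] (faults so far: 1)
  step 2: ref 2 -> FAULT, frames=[4,2,-,-] (faults so far: 2)
  step 3: ref 4 -> HIT, frames=[4,2,-,-] (faults so far: 2)
  step 4: ref 1 -> FAULT, frames=[4,2,1,-] (faults so far: 3)
  step 5: ref 4 -> HIT, frames=[4,2,1,-] (faults so far: 3)
  step 6: ref 1 -> HIT, frames=[4,2,1,-] (faults so far: 3)
  step 7: ref 3 -> FAULT, frames=[4,2,1,3] (faults so far: 4)
  step 8: ref 5 -> FAULT, evict 4, frames=[5,2,1,3] (faults so far: 5)
  step 9: ref 2 -> HIT, frames=[5,2,1,3] (faults so far: 5)
  FIFO total faults: 5
--- LRU ---
  step 0: ref 4 -> FAULT, frames=[4,-,-,-] (faults so far: 1)
  step 1: ref 4 -> HIT, frames=[4,-,-,-] (faults so far: 1)
  step 2: ref 2 -> FAULT, frames=[4,2,-,-] (faults so far: 2)
  step 3: ref 4 -> HIT, frames=[4,2,-,-] (faults so far: 2)
  step 4: ref 1 -> FAULT, frames=[4,2,1,-] (faults so far: 3)
  step 5: ref 4 -> HIT, frames=[4,2,1,-] (faults so far: 3)
  step 6: ref 1 -> HIT, frames=[4,2,1,-] (faults so far: 3)
  step 7: ref 3 -> FAULT, frames=[4,2,1,3] (faults so far: 4)
  step 8: ref 5 -> FAULT, evict 2, frames=[4,5,1,3] (faults so far: 5)
  step 9: ref 2 -> FAULT, evict 4, frames=[2,5,1,3] (faults so far: 6)
  LRU total faults: 6
--- Optimal ---
  step 0: ref 4 -> FAULT, frames=[4,-,-,-] (faults so far: 1)
  step 1: ref 4 -> HIT, frames=[4,-,-,-] (faults so far: 1)
  step 2: ref 2 -> FAULT, frames=[4,2,-,-] (faults so far: 2)
  step 3: ref 4 -> HIT, frames=[4,2,-,-] (faults so far: 2)
  step 4: ref 1 -> FAULT, frames=[4,2,1,-] (faults so far: 3)
  step 5: ref 4 -> HIT, frames=[4,2,1,-] (faults so far: 3)
  step 6: ref 1 -> HIT, frames=[4,2,1,-] (faults so far: 3)
  step 7: ref 3 -> FAULT, frames=[4,2,1,3] (faults so far: 4)
  step 8: ref 5 -> FAULT, evict 1, frames=[4,2,5,3] (faults so far: 5)
  step 9: ref 2 -> HIT, frames=[4,2,5,3] (faults so far: 5)
  Optimal total faults: 5

Answer: 5 6 5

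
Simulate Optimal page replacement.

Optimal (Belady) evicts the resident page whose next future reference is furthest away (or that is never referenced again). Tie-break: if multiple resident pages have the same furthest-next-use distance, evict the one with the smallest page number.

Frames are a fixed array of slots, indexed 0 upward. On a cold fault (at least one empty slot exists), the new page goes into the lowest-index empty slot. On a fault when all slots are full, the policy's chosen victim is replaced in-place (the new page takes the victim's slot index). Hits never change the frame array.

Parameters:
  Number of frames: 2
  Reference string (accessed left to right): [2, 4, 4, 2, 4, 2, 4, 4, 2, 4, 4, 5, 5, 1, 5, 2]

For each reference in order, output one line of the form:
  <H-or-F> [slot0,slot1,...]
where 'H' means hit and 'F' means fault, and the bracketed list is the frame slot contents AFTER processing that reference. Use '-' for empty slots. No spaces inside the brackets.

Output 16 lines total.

F [2,-]
F [2,4]
H [2,4]
H [2,4]
H [2,4]
H [2,4]
H [2,4]
H [2,4]
H [2,4]
H [2,4]
H [2,4]
F [2,5]
H [2,5]
F [1,5]
H [1,5]
F [2,5]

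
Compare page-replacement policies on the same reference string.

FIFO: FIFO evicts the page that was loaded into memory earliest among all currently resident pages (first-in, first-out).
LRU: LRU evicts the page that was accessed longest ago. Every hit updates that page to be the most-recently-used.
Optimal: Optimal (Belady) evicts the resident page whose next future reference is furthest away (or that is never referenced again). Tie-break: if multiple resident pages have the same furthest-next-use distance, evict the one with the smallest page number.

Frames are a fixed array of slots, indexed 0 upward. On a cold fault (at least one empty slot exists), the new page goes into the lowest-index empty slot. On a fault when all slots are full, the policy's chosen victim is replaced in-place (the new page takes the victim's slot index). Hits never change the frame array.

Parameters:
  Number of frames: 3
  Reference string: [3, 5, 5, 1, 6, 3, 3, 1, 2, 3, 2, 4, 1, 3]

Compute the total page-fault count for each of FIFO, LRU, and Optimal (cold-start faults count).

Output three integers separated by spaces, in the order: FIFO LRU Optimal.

Answer: 9 9 6

Derivation:
--- FIFO ---
  step 0: ref 3 -> FAULT, frames=[3,-,-] (faults so far: 1)
  step 1: ref 5 -> FAULT, frames=[3,5,-] (faults so far: 2)
  step 2: ref 5 -> HIT, frames=[3,5,-] (faults so far: 2)
  step 3: ref 1 -> FAULT, frames=[3,5,1] (faults so far: 3)
  step 4: ref 6 -> FAULT, evict 3, frames=[6,5,1] (faults so far: 4)
  step 5: ref 3 -> FAULT, evict 5, frames=[6,3,1] (faults so far: 5)
  step 6: ref 3 -> HIT, frames=[6,3,1] (faults so far: 5)
  step 7: ref 1 -> HIT, frames=[6,3,1] (faults so far: 5)
  step 8: ref 2 -> FAULT, evict 1, frames=[6,3,2] (faults so far: 6)
  step 9: ref 3 -> HIT, frames=[6,3,2] (faults so far: 6)
  step 10: ref 2 -> HIT, frames=[6,3,2] (faults so far: 6)
  step 11: ref 4 -> FAULT, evict 6, frames=[4,3,2] (faults so far: 7)
  step 12: ref 1 -> FAULT, evict 3, frames=[4,1,2] (faults so far: 8)
  step 13: ref 3 -> FAULT, evict 2, frames=[4,1,3] (faults so far: 9)
  FIFO total faults: 9
--- LRU ---
  step 0: ref 3 -> FAULT, frames=[3,-,-] (faults so far: 1)
  step 1: ref 5 -> FAULT, frames=[3,5,-] (faults so far: 2)
  step 2: ref 5 -> HIT, frames=[3,5,-] (faults so far: 2)
  step 3: ref 1 -> FAULT, frames=[3,5,1] (faults so far: 3)
  step 4: ref 6 -> FAULT, evict 3, frames=[6,5,1] (faults so far: 4)
  step 5: ref 3 -> FAULT, evict 5, frames=[6,3,1] (faults so far: 5)
  step 6: ref 3 -> HIT, frames=[6,3,1] (faults so far: 5)
  step 7: ref 1 -> HIT, frames=[6,3,1] (faults so far: 5)
  step 8: ref 2 -> FAULT, evict 6, frames=[2,3,1] (faults so far: 6)
  step 9: ref 3 -> HIT, frames=[2,3,1] (faults so far: 6)
  step 10: ref 2 -> HIT, frames=[2,3,1] (faults so far: 6)
  step 11: ref 4 -> FAULT, evict 1, frames=[2,3,4] (faults so far: 7)
  step 12: ref 1 -> FAULT, evict 3, frames=[2,1,4] (faults so far: 8)
  step 13: ref 3 -> FAULT, evict 2, frames=[3,1,4] (faults so far: 9)
  LRU total faults: 9
--- Optimal ---
  step 0: ref 3 -> FAULT, frames=[3,-,-] (faults so far: 1)
  step 1: ref 5 -> FAULT, frames=[3,5,-] (faults so far: 2)
  step 2: ref 5 -> HIT, frames=[3,5,-] (faults so far: 2)
  step 3: ref 1 -> FAULT, frames=[3,5,1] (faults so far: 3)
  step 4: ref 6 -> FAULT, evict 5, frames=[3,6,1] (faults so far: 4)
  step 5: ref 3 -> HIT, frames=[3,6,1] (faults so far: 4)
  step 6: ref 3 -> HIT, frames=[3,6,1] (faults so far: 4)
  step 7: ref 1 -> HIT, frames=[3,6,1] (faults so far: 4)
  step 8: ref 2 -> FAULT, evict 6, frames=[3,2,1] (faults so far: 5)
  step 9: ref 3 -> HIT, frames=[3,2,1] (faults so far: 5)
  step 10: ref 2 -> HIT, frames=[3,2,1] (faults so far: 5)
  step 11: ref 4 -> FAULT, evict 2, frames=[3,4,1] (faults so far: 6)
  step 12: ref 1 -> HIT, frames=[3,4,1] (faults so far: 6)
  step 13: ref 3 -> HIT, frames=[3,4,1] (faults so far: 6)
  Optimal total faults: 6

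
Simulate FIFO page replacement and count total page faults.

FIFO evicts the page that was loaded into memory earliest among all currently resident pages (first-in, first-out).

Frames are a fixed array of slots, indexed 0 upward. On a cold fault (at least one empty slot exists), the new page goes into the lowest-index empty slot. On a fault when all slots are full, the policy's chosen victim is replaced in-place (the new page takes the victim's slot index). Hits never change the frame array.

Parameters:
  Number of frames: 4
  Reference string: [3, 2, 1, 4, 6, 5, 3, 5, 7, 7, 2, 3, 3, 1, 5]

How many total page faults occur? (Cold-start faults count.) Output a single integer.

Step 0: ref 3 → FAULT, frames=[3,-,-,-]
Step 1: ref 2 → FAULT, frames=[3,2,-,-]
Step 2: ref 1 → FAULT, frames=[3,2,1,-]
Step 3: ref 4 → FAULT, frames=[3,2,1,4]
Step 4: ref 6 → FAULT (evict 3), frames=[6,2,1,4]
Step 5: ref 5 → FAULT (evict 2), frames=[6,5,1,4]
Step 6: ref 3 → FAULT (evict 1), frames=[6,5,3,4]
Step 7: ref 5 → HIT, frames=[6,5,3,4]
Step 8: ref 7 → FAULT (evict 4), frames=[6,5,3,7]
Step 9: ref 7 → HIT, frames=[6,5,3,7]
Step 10: ref 2 → FAULT (evict 6), frames=[2,5,3,7]
Step 11: ref 3 → HIT, frames=[2,5,3,7]
Step 12: ref 3 → HIT, frames=[2,5,3,7]
Step 13: ref 1 → FAULT (evict 5), frames=[2,1,3,7]
Step 14: ref 5 → FAULT (evict 3), frames=[2,1,5,7]
Total faults: 11

Answer: 11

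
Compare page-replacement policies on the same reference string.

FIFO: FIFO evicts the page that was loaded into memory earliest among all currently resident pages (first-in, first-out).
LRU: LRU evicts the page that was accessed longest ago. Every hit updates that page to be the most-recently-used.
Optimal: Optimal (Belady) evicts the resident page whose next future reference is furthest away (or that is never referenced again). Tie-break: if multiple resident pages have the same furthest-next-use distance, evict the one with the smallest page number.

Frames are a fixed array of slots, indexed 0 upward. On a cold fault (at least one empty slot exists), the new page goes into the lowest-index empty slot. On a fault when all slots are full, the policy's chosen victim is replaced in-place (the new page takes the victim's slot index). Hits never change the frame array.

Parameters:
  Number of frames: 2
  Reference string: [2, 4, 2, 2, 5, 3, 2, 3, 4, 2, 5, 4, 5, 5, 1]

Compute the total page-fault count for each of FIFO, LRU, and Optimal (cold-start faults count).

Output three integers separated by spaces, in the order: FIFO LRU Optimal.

--- FIFO ---
  step 0: ref 2 -> FAULT, frames=[2,-] (faults so far: 1)
  step 1: ref 4 -> FAULT, frames=[2,4] (faults so far: 2)
  step 2: ref 2 -> HIT, frames=[2,4] (faults so far: 2)
  step 3: ref 2 -> HIT, frames=[2,4] (faults so far: 2)
  step 4: ref 5 -> FAULT, evict 2, frames=[5,4] (faults so far: 3)
  step 5: ref 3 -> FAULT, evict 4, frames=[5,3] (faults so far: 4)
  step 6: ref 2 -> FAULT, evict 5, frames=[2,3] (faults so far: 5)
  step 7: ref 3 -> HIT, frames=[2,3] (faults so far: 5)
  step 8: ref 4 -> FAULT, evict 3, frames=[2,4] (faults so far: 6)
  step 9: ref 2 -> HIT, frames=[2,4] (faults so far: 6)
  step 10: ref 5 -> FAULT, evict 2, frames=[5,4] (faults so far: 7)
  step 11: ref 4 -> HIT, frames=[5,4] (faults so far: 7)
  step 12: ref 5 -> HIT, frames=[5,4] (faults so far: 7)
  step 13: ref 5 -> HIT, frames=[5,4] (faults so far: 7)
  step 14: ref 1 -> FAULT, evict 4, frames=[5,1] (faults so far: 8)
  FIFO total faults: 8
--- LRU ---
  step 0: ref 2 -> FAULT, frames=[2,-] (faults so far: 1)
  step 1: ref 4 -> FAULT, frames=[2,4] (faults so far: 2)
  step 2: ref 2 -> HIT, frames=[2,4] (faults so far: 2)
  step 3: ref 2 -> HIT, frames=[2,4] (faults so far: 2)
  step 4: ref 5 -> FAULT, evict 4, frames=[2,5] (faults so far: 3)
  step 5: ref 3 -> FAULT, evict 2, frames=[3,5] (faults so far: 4)
  step 6: ref 2 -> FAULT, evict 5, frames=[3,2] (faults so far: 5)
  step 7: ref 3 -> HIT, frames=[3,2] (faults so far: 5)
  step 8: ref 4 -> FAULT, evict 2, frames=[3,4] (faults so far: 6)
  step 9: ref 2 -> FAULT, evict 3, frames=[2,4] (faults so far: 7)
  step 10: ref 5 -> FAULT, evict 4, frames=[2,5] (faults so far: 8)
  step 11: ref 4 -> FAULT, evict 2, frames=[4,5] (faults so far: 9)
  step 12: ref 5 -> HIT, frames=[4,5] (faults so far: 9)
  step 13: ref 5 -> HIT, frames=[4,5] (faults so far: 9)
  step 14: ref 1 -> FAULT, evict 4, frames=[1,5] (faults so far: 10)
  LRU total faults: 10
--- Optimal ---
  step 0: ref 2 -> FAULT, frames=[2,-] (faults so far: 1)
  step 1: ref 4 -> FAULT, frames=[2,4] (faults so far: 2)
  step 2: ref 2 -> HIT, frames=[2,4] (faults so far: 2)
  step 3: ref 2 -> HIT, frames=[2,4] (faults so far: 2)
  step 4: ref 5 -> FAULT, evict 4, frames=[2,5] (faults so far: 3)
  step 5: ref 3 -> FAULT, evict 5, frames=[2,3] (faults so far: 4)
  step 6: ref 2 -> HIT, frames=[2,3] (faults so far: 4)
  step 7: ref 3 -> HIT, frames=[2,3] (faults so far: 4)
  step 8: ref 4 -> FAULT, evict 3, frames=[2,4] (faults so far: 5)
  step 9: ref 2 -> HIT, frames=[2,4] (faults so far: 5)
  step 10: ref 5 -> FAULT, evict 2, frames=[5,4] (faults so far: 6)
  step 11: ref 4 -> HIT, frames=[5,4] (faults so far: 6)
  step 12: ref 5 -> HIT, frames=[5,4] (faults so far: 6)
  step 13: ref 5 -> HIT, frames=[5,4] (faults so far: 6)
  step 14: ref 1 -> FAULT, evict 4, frames=[5,1] (faults so far: 7)
  Optimal total faults: 7

Answer: 8 10 7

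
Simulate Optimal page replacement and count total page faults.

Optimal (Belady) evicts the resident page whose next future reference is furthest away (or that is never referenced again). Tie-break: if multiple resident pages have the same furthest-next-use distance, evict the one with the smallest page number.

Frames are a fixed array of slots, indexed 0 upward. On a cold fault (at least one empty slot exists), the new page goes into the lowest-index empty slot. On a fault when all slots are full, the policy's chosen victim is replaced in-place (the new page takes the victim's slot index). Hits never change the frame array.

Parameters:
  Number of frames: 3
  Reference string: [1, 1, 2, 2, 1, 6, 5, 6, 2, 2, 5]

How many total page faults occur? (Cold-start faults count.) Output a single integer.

Step 0: ref 1 → FAULT, frames=[1,-,-]
Step 1: ref 1 → HIT, frames=[1,-,-]
Step 2: ref 2 → FAULT, frames=[1,2,-]
Step 3: ref 2 → HIT, frames=[1,2,-]
Step 4: ref 1 → HIT, frames=[1,2,-]
Step 5: ref 6 → FAULT, frames=[1,2,6]
Step 6: ref 5 → FAULT (evict 1), frames=[5,2,6]
Step 7: ref 6 → HIT, frames=[5,2,6]
Step 8: ref 2 → HIT, frames=[5,2,6]
Step 9: ref 2 → HIT, frames=[5,2,6]
Step 10: ref 5 → HIT, frames=[5,2,6]
Total faults: 4

Answer: 4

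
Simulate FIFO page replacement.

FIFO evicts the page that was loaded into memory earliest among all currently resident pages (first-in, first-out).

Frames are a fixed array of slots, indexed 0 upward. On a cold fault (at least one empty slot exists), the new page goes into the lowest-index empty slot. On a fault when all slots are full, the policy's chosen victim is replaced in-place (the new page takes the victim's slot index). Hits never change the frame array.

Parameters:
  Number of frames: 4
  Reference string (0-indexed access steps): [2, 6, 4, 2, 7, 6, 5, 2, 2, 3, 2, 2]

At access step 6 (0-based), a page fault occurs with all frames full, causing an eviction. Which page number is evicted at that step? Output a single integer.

Step 0: ref 2 -> FAULT, frames=[2,-,-,-]
Step 1: ref 6 -> FAULT, frames=[2,6,-,-]
Step 2: ref 4 -> FAULT, frames=[2,6,4,-]
Step 3: ref 2 -> HIT, frames=[2,6,4,-]
Step 4: ref 7 -> FAULT, frames=[2,6,4,7]
Step 5: ref 6 -> HIT, frames=[2,6,4,7]
Step 6: ref 5 -> FAULT, evict 2, frames=[5,6,4,7]
At step 6: evicted page 2

Answer: 2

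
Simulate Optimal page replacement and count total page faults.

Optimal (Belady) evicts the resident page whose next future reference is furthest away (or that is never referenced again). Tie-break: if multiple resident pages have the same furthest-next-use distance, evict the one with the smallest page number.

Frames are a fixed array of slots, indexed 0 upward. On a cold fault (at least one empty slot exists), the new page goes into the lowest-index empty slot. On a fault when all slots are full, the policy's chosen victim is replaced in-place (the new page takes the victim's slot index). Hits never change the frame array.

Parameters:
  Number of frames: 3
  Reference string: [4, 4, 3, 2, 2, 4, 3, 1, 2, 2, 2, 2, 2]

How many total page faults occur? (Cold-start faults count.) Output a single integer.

Step 0: ref 4 → FAULT, frames=[4,-,-]
Step 1: ref 4 → HIT, frames=[4,-,-]
Step 2: ref 3 → FAULT, frames=[4,3,-]
Step 3: ref 2 → FAULT, frames=[4,3,2]
Step 4: ref 2 → HIT, frames=[4,3,2]
Step 5: ref 4 → HIT, frames=[4,3,2]
Step 6: ref 3 → HIT, frames=[4,3,2]
Step 7: ref 1 → FAULT (evict 3), frames=[4,1,2]
Step 8: ref 2 → HIT, frames=[4,1,2]
Step 9: ref 2 → HIT, frames=[4,1,2]
Step 10: ref 2 → HIT, frames=[4,1,2]
Step 11: ref 2 → HIT, frames=[4,1,2]
Step 12: ref 2 → HIT, frames=[4,1,2]
Total faults: 4

Answer: 4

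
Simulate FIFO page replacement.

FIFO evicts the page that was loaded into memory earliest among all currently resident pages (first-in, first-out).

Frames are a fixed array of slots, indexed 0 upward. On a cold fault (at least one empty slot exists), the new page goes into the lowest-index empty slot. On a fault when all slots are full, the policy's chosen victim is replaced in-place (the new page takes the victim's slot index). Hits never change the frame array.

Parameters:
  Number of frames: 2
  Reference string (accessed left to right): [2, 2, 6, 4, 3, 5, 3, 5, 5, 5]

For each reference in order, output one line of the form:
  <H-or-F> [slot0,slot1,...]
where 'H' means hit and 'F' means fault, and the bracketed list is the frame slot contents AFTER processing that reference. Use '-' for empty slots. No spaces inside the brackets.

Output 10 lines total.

F [2,-]
H [2,-]
F [2,6]
F [4,6]
F [4,3]
F [5,3]
H [5,3]
H [5,3]
H [5,3]
H [5,3]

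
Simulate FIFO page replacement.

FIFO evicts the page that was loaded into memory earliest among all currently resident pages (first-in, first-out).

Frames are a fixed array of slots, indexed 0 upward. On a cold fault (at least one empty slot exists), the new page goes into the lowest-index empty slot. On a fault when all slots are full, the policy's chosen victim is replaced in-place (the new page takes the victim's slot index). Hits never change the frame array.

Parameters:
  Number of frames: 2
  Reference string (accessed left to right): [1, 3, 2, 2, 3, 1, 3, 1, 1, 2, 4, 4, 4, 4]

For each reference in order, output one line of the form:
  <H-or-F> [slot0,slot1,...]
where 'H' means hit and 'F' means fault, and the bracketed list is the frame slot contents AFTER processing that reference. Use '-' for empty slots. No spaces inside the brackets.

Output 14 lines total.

F [1,-]
F [1,3]
F [2,3]
H [2,3]
H [2,3]
F [2,1]
F [3,1]
H [3,1]
H [3,1]
F [3,2]
F [4,2]
H [4,2]
H [4,2]
H [4,2]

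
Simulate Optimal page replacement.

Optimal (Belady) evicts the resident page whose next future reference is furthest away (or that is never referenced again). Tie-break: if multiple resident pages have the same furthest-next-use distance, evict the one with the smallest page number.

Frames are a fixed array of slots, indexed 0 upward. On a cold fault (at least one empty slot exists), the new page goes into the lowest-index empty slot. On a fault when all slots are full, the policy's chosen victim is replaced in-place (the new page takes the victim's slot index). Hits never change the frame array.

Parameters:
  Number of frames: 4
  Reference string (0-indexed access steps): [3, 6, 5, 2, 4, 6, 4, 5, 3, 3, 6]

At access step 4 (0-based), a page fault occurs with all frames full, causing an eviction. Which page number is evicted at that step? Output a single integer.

Answer: 2

Derivation:
Step 0: ref 3 -> FAULT, frames=[3,-,-,-]
Step 1: ref 6 -> FAULT, frames=[3,6,-,-]
Step 2: ref 5 -> FAULT, frames=[3,6,5,-]
Step 3: ref 2 -> FAULT, frames=[3,6,5,2]
Step 4: ref 4 -> FAULT, evict 2, frames=[3,6,5,4]
At step 4: evicted page 2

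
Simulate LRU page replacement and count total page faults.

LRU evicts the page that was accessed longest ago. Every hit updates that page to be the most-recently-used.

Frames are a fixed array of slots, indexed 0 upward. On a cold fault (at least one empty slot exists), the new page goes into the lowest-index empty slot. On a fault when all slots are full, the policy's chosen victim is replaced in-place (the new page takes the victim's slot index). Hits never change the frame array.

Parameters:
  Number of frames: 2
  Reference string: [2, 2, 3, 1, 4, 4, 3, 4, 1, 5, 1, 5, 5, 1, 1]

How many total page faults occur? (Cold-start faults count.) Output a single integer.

Step 0: ref 2 → FAULT, frames=[2,-]
Step 1: ref 2 → HIT, frames=[2,-]
Step 2: ref 3 → FAULT, frames=[2,3]
Step 3: ref 1 → FAULT (evict 2), frames=[1,3]
Step 4: ref 4 → FAULT (evict 3), frames=[1,4]
Step 5: ref 4 → HIT, frames=[1,4]
Step 6: ref 3 → FAULT (evict 1), frames=[3,4]
Step 7: ref 4 → HIT, frames=[3,4]
Step 8: ref 1 → FAULT (evict 3), frames=[1,4]
Step 9: ref 5 → FAULT (evict 4), frames=[1,5]
Step 10: ref 1 → HIT, frames=[1,5]
Step 11: ref 5 → HIT, frames=[1,5]
Step 12: ref 5 → HIT, frames=[1,5]
Step 13: ref 1 → HIT, frames=[1,5]
Step 14: ref 1 → HIT, frames=[1,5]
Total faults: 7

Answer: 7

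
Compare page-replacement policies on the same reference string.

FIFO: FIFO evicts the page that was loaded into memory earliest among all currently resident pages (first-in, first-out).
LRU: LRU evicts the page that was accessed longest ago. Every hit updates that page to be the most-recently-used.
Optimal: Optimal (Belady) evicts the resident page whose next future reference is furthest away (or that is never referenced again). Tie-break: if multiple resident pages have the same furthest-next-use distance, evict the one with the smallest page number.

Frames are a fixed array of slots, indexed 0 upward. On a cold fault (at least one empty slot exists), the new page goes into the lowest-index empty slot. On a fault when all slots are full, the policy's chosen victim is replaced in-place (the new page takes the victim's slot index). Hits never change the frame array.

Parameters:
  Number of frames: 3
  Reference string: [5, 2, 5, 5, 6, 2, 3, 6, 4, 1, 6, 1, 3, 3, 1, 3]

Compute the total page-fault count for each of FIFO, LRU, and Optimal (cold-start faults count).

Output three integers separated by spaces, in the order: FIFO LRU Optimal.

Answer: 8 7 6

Derivation:
--- FIFO ---
  step 0: ref 5 -> FAULT, frames=[5,-,-] (faults so far: 1)
  step 1: ref 2 -> FAULT, frames=[5,2,-] (faults so far: 2)
  step 2: ref 5 -> HIT, frames=[5,2,-] (faults so far: 2)
  step 3: ref 5 -> HIT, frames=[5,2,-] (faults so far: 2)
  step 4: ref 6 -> FAULT, frames=[5,2,6] (faults so far: 3)
  step 5: ref 2 -> HIT, frames=[5,2,6] (faults so far: 3)
  step 6: ref 3 -> FAULT, evict 5, frames=[3,2,6] (faults so far: 4)
  step 7: ref 6 -> HIT, frames=[3,2,6] (faults so far: 4)
  step 8: ref 4 -> FAULT, evict 2, frames=[3,4,6] (faults so far: 5)
  step 9: ref 1 -> FAULT, evict 6, frames=[3,4,1] (faults so far: 6)
  step 10: ref 6 -> FAULT, evict 3, frames=[6,4,1] (faults so far: 7)
  step 11: ref 1 -> HIT, frames=[6,4,1] (faults so far: 7)
  step 12: ref 3 -> FAULT, evict 4, frames=[6,3,1] (faults so far: 8)
  step 13: ref 3 -> HIT, frames=[6,3,1] (faults so far: 8)
  step 14: ref 1 -> HIT, frames=[6,3,1] (faults so far: 8)
  step 15: ref 3 -> HIT, frames=[6,3,1] (faults so far: 8)
  FIFO total faults: 8
--- LRU ---
  step 0: ref 5 -> FAULT, frames=[5,-,-] (faults so far: 1)
  step 1: ref 2 -> FAULT, frames=[5,2,-] (faults so far: 2)
  step 2: ref 5 -> HIT, frames=[5,2,-] (faults so far: 2)
  step 3: ref 5 -> HIT, frames=[5,2,-] (faults so far: 2)
  step 4: ref 6 -> FAULT, frames=[5,2,6] (faults so far: 3)
  step 5: ref 2 -> HIT, frames=[5,2,6] (faults so far: 3)
  step 6: ref 3 -> FAULT, evict 5, frames=[3,2,6] (faults so far: 4)
  step 7: ref 6 -> HIT, frames=[3,2,6] (faults so far: 4)
  step 8: ref 4 -> FAULT, evict 2, frames=[3,4,6] (faults so far: 5)
  step 9: ref 1 -> FAULT, evict 3, frames=[1,4,6] (faults so far: 6)
  step 10: ref 6 -> HIT, frames=[1,4,6] (faults so far: 6)
  step 11: ref 1 -> HIT, frames=[1,4,6] (faults so far: 6)
  step 12: ref 3 -> FAULT, evict 4, frames=[1,3,6] (faults so far: 7)
  step 13: ref 3 -> HIT, frames=[1,3,6] (faults so far: 7)
  step 14: ref 1 -> HIT, frames=[1,3,6] (faults so far: 7)
  step 15: ref 3 -> HIT, frames=[1,3,6] (faults so far: 7)
  LRU total faults: 7
--- Optimal ---
  step 0: ref 5 -> FAULT, frames=[5,-,-] (faults so far: 1)
  step 1: ref 2 -> FAULT, frames=[5,2,-] (faults so far: 2)
  step 2: ref 5 -> HIT, frames=[5,2,-] (faults so far: 2)
  step 3: ref 5 -> HIT, frames=[5,2,-] (faults so far: 2)
  step 4: ref 6 -> FAULT, frames=[5,2,6] (faults so far: 3)
  step 5: ref 2 -> HIT, frames=[5,2,6] (faults so far: 3)
  step 6: ref 3 -> FAULT, evict 2, frames=[5,3,6] (faults so far: 4)
  step 7: ref 6 -> HIT, frames=[5,3,6] (faults so far: 4)
  step 8: ref 4 -> FAULT, evict 5, frames=[4,3,6] (faults so far: 5)
  step 9: ref 1 -> FAULT, evict 4, frames=[1,3,6] (faults so far: 6)
  step 10: ref 6 -> HIT, frames=[1,3,6] (faults so far: 6)
  step 11: ref 1 -> HIT, frames=[1,3,6] (faults so far: 6)
  step 12: ref 3 -> HIT, frames=[1,3,6] (faults so far: 6)
  step 13: ref 3 -> HIT, frames=[1,3,6] (faults so far: 6)
  step 14: ref 1 -> HIT, frames=[1,3,6] (faults so far: 6)
  step 15: ref 3 -> HIT, frames=[1,3,6] (faults so far: 6)
  Optimal total faults: 6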